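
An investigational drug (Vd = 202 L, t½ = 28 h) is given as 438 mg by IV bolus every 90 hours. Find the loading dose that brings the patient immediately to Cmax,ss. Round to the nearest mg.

f = (1/2)^(90/28) ≈ 0.107747; accumulation ratio R = 1/(1−f) ≈ 1.12076.
Loading dose to hit Cmax,ss on first dose: D_load = D_maint·R ≈ 438 × 1.12076 ≈ 490.89 mg.

491 mg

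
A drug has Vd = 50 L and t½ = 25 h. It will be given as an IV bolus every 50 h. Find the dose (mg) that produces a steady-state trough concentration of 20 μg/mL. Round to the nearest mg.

3000 mg

τ/t½ = 50/25 ≈ 2, so f = (1/2)^(50/25) ≈ 0.250000.
Cmin,ss = (D/Vd)·f/(1−f), so D = Cmin,ss·Vd·(1−f)/f.
D = 20 × 50 × (1−f)/f ≈ 20 × 50 × 3.00000 ≈ 3000.00 mg.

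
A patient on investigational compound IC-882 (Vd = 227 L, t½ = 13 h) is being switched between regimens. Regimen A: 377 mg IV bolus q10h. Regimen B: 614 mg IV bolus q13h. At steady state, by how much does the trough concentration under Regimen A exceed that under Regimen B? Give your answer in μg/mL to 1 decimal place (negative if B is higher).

-0.3 μg/mL

Regimen A: f = (1/2)^(10/13) ≈ 0.5867; Cmin,ss = (377/227)·f/(1−f) ≈ 2.358 μg/mL.
Regimen B: f = (1/2)^(13/13) ≈ 0.5000; Cmin,ss = (614/227)·f/(1−f) ≈ 2.705 μg/mL.
Difference ≈ 2.358 − 2.705 ≈ -0.347 μg/mL.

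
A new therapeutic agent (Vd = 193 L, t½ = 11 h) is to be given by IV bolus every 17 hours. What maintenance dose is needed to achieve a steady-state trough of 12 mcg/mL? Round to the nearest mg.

4444 mg

τ/t½ = 17/11 ≈ 1.5455, so f = (1/2)^(17/11) ≈ 0.342588.
Cmin,ss = (D/Vd)·f/(1−f), so D = Cmin,ss·Vd·(1−f)/f.
D = 12 × 193 × (1−f)/f ≈ 12 × 193 × 1.91896 ≈ 4444.31 mg.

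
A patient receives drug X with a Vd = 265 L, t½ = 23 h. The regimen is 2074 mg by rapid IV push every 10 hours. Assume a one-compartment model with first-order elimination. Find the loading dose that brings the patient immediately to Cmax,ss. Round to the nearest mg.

f = (1/2)^(10/23) ≈ 0.739805; accumulation ratio R = 1/(1−f) ≈ 3.84327.
Loading dose to hit Cmax,ss on first dose: D_load = D_maint·R ≈ 2074 × 3.84327 ≈ 7970.94 mg.

7971 mg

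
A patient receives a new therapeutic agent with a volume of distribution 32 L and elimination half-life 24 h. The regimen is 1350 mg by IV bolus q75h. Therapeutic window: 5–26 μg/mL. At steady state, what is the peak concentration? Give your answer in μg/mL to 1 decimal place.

τ/t½ = 75/24 ≈ 3.125, so fraction remaining f = (1/2)^(75/24) ≈ 0.1146.
At steady state, accumulation factor R = 1/(1 − e^(−kτ)) ≈ 1.1294.
Each bolus raises the concentration by D/Vd = 1350/32 ≈ 42.188 μg/mL.
Steady-state peak Cmax,ss = C₀·R ≈ 42.188 × 1.1294 ≈ 47.647 μg/mL.
Peak 47.6 μg/mL vs MTC 26 μg/mL: exceeds toxic threshold.

47.6 μg/mL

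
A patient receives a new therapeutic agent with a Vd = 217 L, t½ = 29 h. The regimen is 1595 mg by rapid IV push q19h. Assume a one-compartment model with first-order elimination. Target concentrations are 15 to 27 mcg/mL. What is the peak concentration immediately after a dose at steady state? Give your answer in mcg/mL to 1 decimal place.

20.1 mcg/mL

τ/t½ = 19/29 ≈ 0.65517, so fraction remaining f = (1/2)^(19/29) ≈ 0.6350.
At steady state, accumulation factor R = 1/(1 − e^(−kτ)) ≈ 2.7397.
Each bolus raises the concentration by D/Vd = 1595/217 ≈ 7.350 mcg/mL.
Steady-state peak Cmax,ss = C₀·R ≈ 7.350 × 2.7397 ≈ 20.137 mcg/mL.
Peak 20.1 mcg/mL vs MTC 27 mcg/mL: below toxic threshold.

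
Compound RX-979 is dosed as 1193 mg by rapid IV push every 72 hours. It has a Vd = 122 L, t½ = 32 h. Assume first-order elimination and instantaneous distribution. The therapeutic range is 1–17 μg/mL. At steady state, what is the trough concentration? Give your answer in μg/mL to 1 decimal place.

2.6 μg/mL

k = ln2/t½ = ln2/32 ≈ 0.021661 h⁻¹; fraction remaining f = e^(−kτ) = e^(−0.021661×72) ≈ 0.2102.
At steady state, accumulation factor R = 1/(1 − e^(−kτ)) ≈ 1.2661.
Single-dose peak C₀ = D/Vd = 1193/122 ≈ 9.779 μg/mL.
Cmax,ss = C₀/(1 − f) ≈ 9.779/0.7898 ≈ 12.382 μg/mL.
Steady-state trough Cmin,ss = Cmax,ss·f ≈ 12.382 × 0.2102 ≈ 2.603 μg/mL.
Trough 2.6 μg/mL vs MEC 1 μg/mL: adequate.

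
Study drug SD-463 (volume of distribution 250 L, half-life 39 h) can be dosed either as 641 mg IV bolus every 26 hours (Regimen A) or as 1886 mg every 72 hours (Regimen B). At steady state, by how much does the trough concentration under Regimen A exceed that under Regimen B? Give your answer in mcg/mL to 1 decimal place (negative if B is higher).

1.5 mcg/mL

Regimen A: f = (1/2)^(26/39) ≈ 0.6300; Cmin,ss = (641/250)·f/(1−f) ≈ 4.366 mcg/mL.
Regimen B: f = (1/2)^(72/39) ≈ 0.2781; Cmin,ss = (1886/250)·f/(1−f) ≈ 2.906 mcg/mL.
Difference ≈ 4.366 − 2.906 ≈ 1.460 mcg/mL.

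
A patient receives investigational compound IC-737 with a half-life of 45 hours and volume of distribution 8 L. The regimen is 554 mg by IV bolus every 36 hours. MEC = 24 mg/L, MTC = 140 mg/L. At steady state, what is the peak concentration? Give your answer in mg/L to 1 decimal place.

162.7 mg/L

Over one 36-h interval, 36/45 ≈ 0.8 half-lives elapse, leaving f ≈ 0.5743 of each dose.
Accumulation ratio R = 1/(1 − f) ≈ 1/0.4257 ≈ 2.3491.
Each bolus raises the concentration by D/Vd = 554/8 ≈ 69.250 mg/L.
Steady-state peak Cmax,ss = C₀·R ≈ 69.250 × 2.3491 ≈ 162.675 mg/L.
Peak 162.7 mg/L vs MTC 140 mg/L: exceeds toxic threshold.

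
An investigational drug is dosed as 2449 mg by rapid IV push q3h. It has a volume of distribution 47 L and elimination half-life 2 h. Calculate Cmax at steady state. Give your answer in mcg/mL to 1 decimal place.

Over one 3-h interval, 3/2 ≈ 1.5 half-lives elapse, leaving f ≈ 0.3536 of each dose.
At steady state, accumulation factor R = 1/(1 − e^(−kτ)) ≈ 1.5470.
Single-dose peak C₀ = D/Vd = 2449/47 ≈ 52.106 mcg/mL.
Steady-state peak Cmax,ss = C₀·R ≈ 52.106 × 1.5470 ≈ 80.608 mcg/mL.

80.6 mcg/mL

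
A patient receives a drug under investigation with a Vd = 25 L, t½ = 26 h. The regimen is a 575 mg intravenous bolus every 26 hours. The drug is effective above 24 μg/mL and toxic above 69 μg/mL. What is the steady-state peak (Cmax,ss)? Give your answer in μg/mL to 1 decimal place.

τ = 26 h = 1 half-life, so f = (1/2)^1 = 0.5.
Accumulation ratio R = 1/(1 − f) = 1/0.5 = 2/1.
Single-dose peak C₀ = D/Vd = 575/25 = 23 μg/mL.
Steady-state peak Cmax,ss = C₀·R = 23 × 2/1 ≈ 46.000 μg/mL.
Peak 46.0 μg/mL vs MTC 69 μg/mL: below toxic threshold.

46.0 μg/mL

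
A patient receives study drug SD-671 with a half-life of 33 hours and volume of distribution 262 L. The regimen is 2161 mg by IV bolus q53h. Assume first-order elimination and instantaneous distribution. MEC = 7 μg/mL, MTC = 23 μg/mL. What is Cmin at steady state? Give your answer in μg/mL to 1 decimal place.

k = ln2/t½ = ln2/33 ≈ 0.021004 h⁻¹; fraction remaining f = e^(−kτ) = e^(−0.021004×53) ≈ 0.3285.
At steady state, accumulation factor R = 1/(1 − e^(−kτ)) ≈ 1.4892.
Single-dose peak C₀ = D/Vd = 2161/262 ≈ 8.248 μg/mL.
Steady-state peak Cmax,ss = C₀·R ≈ 8.248 × 1.4892 ≈ 12.283 μg/mL.
Steady-state trough Cmin,ss = Cmax,ss·f ≈ 12.283 × 0.3285 ≈ 4.035 μg/mL.
Trough 4.0 μg/mL vs MEC 7 μg/mL: subtherapeutic.

4.0 μg/mL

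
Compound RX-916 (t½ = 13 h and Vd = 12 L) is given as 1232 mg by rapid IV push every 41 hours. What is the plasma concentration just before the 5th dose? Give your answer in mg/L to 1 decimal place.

f = (1/2)^(τ/t½) = (1/2)^(41/13) ≈ 0.1124.
C₀ = D/Vd = 1232/12 ≈ 102.667 mg/L.
Before the 5th dose, 4 doses have been given. Superposition: Cmin = C₀·(f + f² + … + f^4).
≈ 102.667 × (0.1124 + 0.0126 + 0.0014 + 0.0002) ≈ 102.667 × 0.1266 ≈ 12.998 mg/L.

13.0 mg/L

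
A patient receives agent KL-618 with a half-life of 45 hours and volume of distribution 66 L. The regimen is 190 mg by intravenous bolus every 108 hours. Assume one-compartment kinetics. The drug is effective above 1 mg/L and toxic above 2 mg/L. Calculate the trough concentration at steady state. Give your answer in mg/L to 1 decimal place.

0.7 mg/L

k = ln2/t½ = ln2/45 ≈ 0.015403 h⁻¹; fraction remaining f = e^(−kτ) = e^(−0.015403×108) ≈ 0.1895.
At steady state, accumulation factor R = 1/(1 − e^(−kτ)) ≈ 1.2338.
Each bolus raises the concentration by D/Vd = 190/66 ≈ 2.879 mg/L.
Steady-state peak Cmax,ss = C₀·R ≈ 2.879 × 1.2338 ≈ 3.552 mg/L.
One interval later, Cmin,ss = Cmax,ss·e^(−kτ) ≈ 3.552 × 0.1895 ≈ 0.673 mg/L.
Trough 0.7 mg/L vs MEC 1 mg/L: subtherapeutic.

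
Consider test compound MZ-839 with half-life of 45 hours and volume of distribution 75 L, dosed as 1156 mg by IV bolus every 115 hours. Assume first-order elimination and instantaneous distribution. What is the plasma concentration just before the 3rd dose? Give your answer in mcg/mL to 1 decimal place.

f = (1/2)^(τ/t½) = (1/2)^(115/45) ≈ 0.1701.
C₀ = D/Vd = 1156/75 ≈ 15.413 mcg/mL.
Before the 3rd dose, 2 doses have been given. Superposition: Cmin = C₀·(f + f²).
≈ 15.413 × (0.1701 + 0.0289) ≈ 15.413 × 0.1990 ≈ 3.067 mcg/mL.

3.1 mcg/mL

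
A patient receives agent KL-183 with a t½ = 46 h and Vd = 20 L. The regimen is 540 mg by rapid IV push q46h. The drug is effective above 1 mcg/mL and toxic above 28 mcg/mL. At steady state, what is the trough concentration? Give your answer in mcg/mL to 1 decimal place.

27.0 mcg/mL

τ = 46 h = 1 half-life, so f = (1/2)^1 = 0.5.
At steady state, R = 1/(1 − 0.5) = 2/1.
Single-dose peak C₀ = D/Vd = 540/20 = 27 mcg/mL.
Steady-state peak Cmax,ss = C₀·R = 27 × 2/1 ≈ 54.000 mcg/mL.
Steady-state trough Cmin,ss = Cmax,ss·f ≈ 54.000 × 0.5 ≈ 27.000 mcg/mL.
Trough 27.0 mcg/mL vs MEC 1 mcg/mL: adequate.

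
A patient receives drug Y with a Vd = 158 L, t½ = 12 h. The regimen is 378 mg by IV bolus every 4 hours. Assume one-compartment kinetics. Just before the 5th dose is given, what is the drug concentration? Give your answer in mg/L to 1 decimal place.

f = (1/2)^(τ/t½) = (1/2)^(4/12) ≈ 0.7937.
C₀ = D/Vd = 378/158 ≈ 2.392 mg/L.
Before the 5th dose, 4 doses have been given. Superposition: Cmin = C₀·(f + f² + … + f^4).
≈ 2.392 × (0.7937 + 0.6300 + 0.5000 + 0.3968) ≈ 2.392 × 2.3205 ≈ 5.551 mg/L.

5.6 mg/L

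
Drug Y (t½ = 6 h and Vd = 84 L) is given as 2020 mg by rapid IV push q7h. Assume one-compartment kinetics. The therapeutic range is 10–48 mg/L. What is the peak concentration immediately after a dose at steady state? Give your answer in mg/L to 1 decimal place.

Over one 7-h interval, 7/6 ≈ 1.1667 half-lives elapse, leaving f ≈ 0.4454 of each dose.
Accumulation ratio R = 1/(1 − f) ≈ 1/0.5546 ≈ 1.8031.
Single-dose peak C₀ = D/Vd = 2020/84 ≈ 24.048 mg/L.
Cmax,ss = C₀/(1 − f) ≈ 24.048/0.5546 ≈ 43.361 mg/L.
Peak 43.4 mg/L vs MTC 48 mg/L: below toxic threshold.

43.4 mg/L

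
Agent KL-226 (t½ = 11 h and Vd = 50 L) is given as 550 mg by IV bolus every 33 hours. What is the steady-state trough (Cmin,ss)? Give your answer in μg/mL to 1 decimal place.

1.6 μg/mL

The dosing interval is 3 half-lives, so f = 2^(−3) = 0.125.
At steady state, R = 1/(1 − 0.125) = 8/7.
Single-dose peak C₀ = D/Vd = 550/50 = 11 μg/mL.
Steady-state peak Cmax,ss = C₀·R = 11 × 8/7 ≈ 12.571 μg/mL.
Steady-state trough Cmin,ss = Cmax,ss·f ≈ 12.571 × 0.125 ≈ 1.571 μg/mL.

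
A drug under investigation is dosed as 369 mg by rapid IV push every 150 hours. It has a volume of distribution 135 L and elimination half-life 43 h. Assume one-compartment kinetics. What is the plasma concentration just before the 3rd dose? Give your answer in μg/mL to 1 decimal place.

0.3 μg/mL

f = (1/2)^(τ/t½) = (1/2)^(150/43) ≈ 0.0891.
C₀ = D/Vd = 369/135 ≈ 2.733 μg/mL.
Before the 3rd dose, 2 doses have been given. Superposition: Cmin = C₀·(f + f²).
≈ 2.733 × (0.0891 + 0.0079) ≈ 2.733 × 0.0970 ≈ 0.265 μg/mL.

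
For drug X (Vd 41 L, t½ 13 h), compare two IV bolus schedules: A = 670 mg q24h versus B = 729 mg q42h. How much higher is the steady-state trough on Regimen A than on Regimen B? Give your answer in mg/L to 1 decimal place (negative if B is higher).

Regimen A: f = (1/2)^(24/13) ≈ 0.2781; Cmin,ss = (670/41)·f/(1−f) ≈ 6.295 mg/L.
Regimen B: f = (1/2)^(42/13) ≈ 0.1065; Cmin,ss = (729/41)·f/(1−f) ≈ 2.119 mg/L.
Difference ≈ 6.295 − 2.119 ≈ 4.176 mg/L.

4.2 mg/L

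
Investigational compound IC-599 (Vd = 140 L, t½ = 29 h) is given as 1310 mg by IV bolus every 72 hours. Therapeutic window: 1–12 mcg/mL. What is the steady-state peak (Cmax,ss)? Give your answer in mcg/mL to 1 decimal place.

11.4 mcg/mL

τ/t½ = 72/29 ≈ 2.4828, so fraction remaining f = (1/2)^(72/29) ≈ 0.1789.
At steady state, accumulation factor R = 1/(1 − e^(−kτ)) ≈ 1.2179.
Single-dose peak C₀ = D/Vd = 1310/140 ≈ 9.357 mcg/mL.
Steady-state peak Cmax,ss = C₀·R ≈ 9.357 × 1.2179 ≈ 11.396 mcg/mL.
Peak 11.4 mcg/mL vs MTC 12 mcg/mL: below toxic threshold.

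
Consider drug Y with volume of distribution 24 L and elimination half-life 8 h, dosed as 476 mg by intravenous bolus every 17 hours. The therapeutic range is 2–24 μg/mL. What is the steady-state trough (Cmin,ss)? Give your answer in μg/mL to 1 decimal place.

5.9 μg/mL

τ/t½ = 17/8 ≈ 2.125, so fraction remaining f = (1/2)^(17/8) ≈ 0.2293.
At steady state, accumulation factor R = 1/(1 − e^(−kτ)) ≈ 1.2975.
Single-dose peak C₀ = D/Vd = 476/24 ≈ 19.833 μg/mL.
Steady-state peak Cmax,ss = C₀·R ≈ 19.833 × 1.2975 ≈ 25.733 μg/mL.
Steady-state trough Cmin,ss = Cmax,ss·f ≈ 25.733 × 0.2293 ≈ 5.901 μg/mL.
Trough 5.9 μg/mL vs MEC 2 μg/mL: adequate.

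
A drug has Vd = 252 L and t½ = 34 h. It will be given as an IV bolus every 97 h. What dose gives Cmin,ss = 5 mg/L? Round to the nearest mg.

7843 mg

τ/t½ = 97/34 ≈ 2.8529, so f = (1/2)^(97/34) ≈ 0.138414.
Cmin,ss = (D/Vd)·f/(1−f), so D = Cmin,ss·Vd·(1−f)/f.
D = 5 × 252 × (1−f)/f ≈ 5 × 252 × 6.22470 ≈ 7843.12 mg.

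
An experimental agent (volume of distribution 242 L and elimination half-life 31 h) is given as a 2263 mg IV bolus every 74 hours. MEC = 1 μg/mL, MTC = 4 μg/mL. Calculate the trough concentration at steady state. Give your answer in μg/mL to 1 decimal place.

2.2 μg/mL

k = ln2/t½ = ln2/31 ≈ 0.022360 h⁻¹; fraction remaining f = e^(−kτ) = e^(−0.022360×74) ≈ 0.1912.
Single-dose peak C₀ = D/Vd = 2263/242 ≈ 9.351 μg/mL.
Steady-state trough Cmin,ss = C₀·f/(1−f) ≈ 9.351 × 0.1912/0.8088 ≈ 2.211 μg/mL.
Trough 2.2 μg/mL vs MEC 1 μg/mL: adequate.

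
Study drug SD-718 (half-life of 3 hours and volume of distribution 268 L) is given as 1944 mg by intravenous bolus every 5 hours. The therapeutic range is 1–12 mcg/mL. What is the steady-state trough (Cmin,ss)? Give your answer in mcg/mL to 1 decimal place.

3.3 mcg/mL

Over one 5-h interval, 5/3 ≈ 1.6667 half-lives elapse, leaving f ≈ 0.3150 of each dose.
Accumulation ratio R = 1/(1 − f) ≈ 1/0.6850 ≈ 1.4599.
Each bolus raises the concentration by D/Vd = 1944/268 ≈ 7.254 mcg/mL.
Steady-state peak Cmax,ss = C₀·R ≈ 7.254 × 1.4599 ≈ 10.590 mcg/mL.
Steady-state trough Cmin,ss = Cmax,ss·f ≈ 10.590 × 0.3150 ≈ 3.336 mcg/mL.
Trough 3.3 mcg/mL vs MEC 1 mcg/mL: adequate.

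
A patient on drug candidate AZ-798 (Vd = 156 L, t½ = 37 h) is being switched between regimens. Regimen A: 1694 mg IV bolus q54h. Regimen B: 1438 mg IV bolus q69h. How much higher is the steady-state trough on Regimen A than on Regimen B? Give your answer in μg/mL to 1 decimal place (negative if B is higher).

2.7 μg/mL

Regimen A: f = (1/2)^(54/37) ≈ 0.3636; Cmin,ss = (1694/156)·f/(1−f) ≈ 6.204 μg/mL.
Regimen B: f = (1/2)^(69/37) ≈ 0.2745; Cmin,ss = (1438/156)·f/(1−f) ≈ 3.488 μg/mL.
Difference ≈ 6.204 − 3.488 ≈ 2.716 μg/mL.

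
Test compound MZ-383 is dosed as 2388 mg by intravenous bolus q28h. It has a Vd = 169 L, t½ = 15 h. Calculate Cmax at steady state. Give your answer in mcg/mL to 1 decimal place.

τ/t½ = 28/15 ≈ 1.8667, so fraction remaining f = (1/2)^(28/15) ≈ 0.2742.
Accumulation ratio R = 1/(1 − f) ≈ 1/0.7258 ≈ 1.3778.
Each bolus raises the concentration by D/Vd = 2388/169 ≈ 14.130 mcg/mL.
Steady-state peak Cmax,ss = C₀·R ≈ 14.130 × 1.3778 ≈ 19.468 mcg/mL.

19.5 mcg/mL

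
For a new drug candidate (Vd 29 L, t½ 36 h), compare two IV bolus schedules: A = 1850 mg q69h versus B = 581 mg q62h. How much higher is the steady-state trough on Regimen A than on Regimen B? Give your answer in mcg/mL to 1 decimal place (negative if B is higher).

Regimen A: f = (1/2)^(69/36) ≈ 0.2649; Cmin,ss = (1850/29)·f/(1−f) ≈ 22.988 mcg/mL.
Regimen B: f = (1/2)^(62/36) ≈ 0.3031; Cmin,ss = (581/29)·f/(1−f) ≈ 8.714 mcg/mL.
Difference ≈ 22.988 − 8.714 ≈ 14.274 mcg/mL.

14.3 mcg/mL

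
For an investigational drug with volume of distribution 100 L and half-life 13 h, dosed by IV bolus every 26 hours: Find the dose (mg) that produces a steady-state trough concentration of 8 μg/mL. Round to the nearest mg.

2400 mg

τ/t½ = 26/13 ≈ 2, so f = (1/2)^(26/13) ≈ 0.250000.
Cmin,ss = (D/Vd)·f/(1−f), so D = Cmin,ss·Vd·(1−f)/f.
D = 8 × 100 × (1−f)/f ≈ 8 × 100 × 3.00000 ≈ 2400.00 mg.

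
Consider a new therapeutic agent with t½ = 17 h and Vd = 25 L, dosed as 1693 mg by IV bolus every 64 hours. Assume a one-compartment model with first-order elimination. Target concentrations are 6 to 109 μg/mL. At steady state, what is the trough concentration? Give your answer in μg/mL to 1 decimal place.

k = ln2/t½ = ln2/17 ≈ 0.040773 h⁻¹; fraction remaining f = e^(−kτ) = e^(−0.040773×64) ≈ 0.0736.
Each bolus raises the concentration by D/Vd = 1693/25 ≈ 67.720 μg/mL.
Steady-state trough Cmin,ss = C₀·f/(1−f) ≈ 67.720 × 0.0736/0.9264 ≈ 5.380 μg/mL.
Trough 5.4 μg/mL vs MEC 6 μg/mL: subtherapeutic.

5.4 μg/mL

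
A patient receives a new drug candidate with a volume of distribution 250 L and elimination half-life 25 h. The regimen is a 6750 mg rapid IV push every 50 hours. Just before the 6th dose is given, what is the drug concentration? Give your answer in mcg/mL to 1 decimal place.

9.0 mcg/mL

f = (1/2)^(τ/t½) = (1/2)^(50/25) ≈ 0.2500.
C₀ = D/Vd = 6750/250 ≈ 27.000 mcg/mL.
Before the 6th dose, 5 doses have been given. Superposition: Cmin = C₀·(f + f² + … + f^5).
≈ 27.000 × (0.2500 + 0.0625 + 0.0156 + 0.0039 + 0.0010) ≈ 27.000 × 0.3330 ≈ 8.991 mcg/mL.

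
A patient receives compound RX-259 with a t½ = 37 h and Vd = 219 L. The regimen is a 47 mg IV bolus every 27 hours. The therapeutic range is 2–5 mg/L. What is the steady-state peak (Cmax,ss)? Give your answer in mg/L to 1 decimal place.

τ/t½ = 27/37 ≈ 0.72973, so fraction remaining f = (1/2)^(27/37) ≈ 0.6030.
Accumulation ratio R = 1/(1 − f) ≈ 1/0.3970 ≈ 2.5189.
Single-dose peak C₀ = D/Vd = 47/219 ≈ 0.215 mg/L.
Steady-state peak Cmax,ss = C₀·R ≈ 0.215 × 2.5189 ≈ 0.542 mg/L.
Peak 0.5 mg/L vs MTC 5 mg/L: below toxic threshold.

0.5 mg/L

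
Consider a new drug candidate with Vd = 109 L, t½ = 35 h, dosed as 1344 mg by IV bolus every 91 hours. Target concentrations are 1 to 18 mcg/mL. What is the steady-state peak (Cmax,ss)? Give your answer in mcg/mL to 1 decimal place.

k = ln2/t½ = ln2/35 ≈ 0.019804 h⁻¹; fraction remaining f = e^(−kτ) = e^(−0.019804×91) ≈ 0.1649.
Accumulation ratio R = 1/(1 − f) ≈ 1/0.8351 ≈ 1.1975.
Each bolus raises the concentration by D/Vd = 1344/109 ≈ 12.330 mcg/mL.
Steady-state peak Cmax,ss = C₀·R ≈ 12.330 × 1.1975 ≈ 14.765 mcg/mL.
Peak 14.8 mcg/mL vs MTC 18 mcg/mL: below toxic threshold.

14.8 mcg/mL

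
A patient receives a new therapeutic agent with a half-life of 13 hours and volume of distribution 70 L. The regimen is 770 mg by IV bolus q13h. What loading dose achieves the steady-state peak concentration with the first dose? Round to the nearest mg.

1540 mg

f = (1/2)^(13/13) ≈ 0.500000; accumulation ratio R = 1/(1−f) ≈ 2.00000.
Loading dose to hit Cmax,ss on first dose: D_load = D_maint·R ≈ 770 × 2.00000 ≈ 1540.00 mg.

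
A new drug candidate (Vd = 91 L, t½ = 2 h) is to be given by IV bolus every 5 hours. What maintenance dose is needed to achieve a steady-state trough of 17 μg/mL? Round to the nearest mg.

τ/t½ = 5/2 ≈ 2.5, so f = (1/2)^(5/2) ≈ 0.176777.
Cmin,ss = (D/Vd)·f/(1−f), so D = Cmin,ss·Vd·(1−f)/f.
D = 17 × 91 × (1−f)/f ≈ 17 × 91 × 4.65684 ≈ 7204.13 mg.

7204 mg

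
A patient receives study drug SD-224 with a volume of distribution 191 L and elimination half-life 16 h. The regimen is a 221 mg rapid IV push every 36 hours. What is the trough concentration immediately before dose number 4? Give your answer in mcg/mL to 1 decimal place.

f = (1/2)^(τ/t½) = (1/2)^(36/16) ≈ 0.2102.
C₀ = D/Vd = 221/191 ≈ 1.157 mcg/mL.
Before the 4th dose, 3 doses have been given. Superposition: Cmin = C₀·(f + f² + … + f^3).
≈ 1.157 × (0.2102 + 0.0442 + 0.0093) ≈ 1.157 × 0.2637 ≈ 0.305 mcg/mL.

0.3 mcg/mL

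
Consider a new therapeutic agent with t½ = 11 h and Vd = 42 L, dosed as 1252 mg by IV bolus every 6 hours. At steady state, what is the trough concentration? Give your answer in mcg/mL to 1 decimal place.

64.9 mcg/mL

k = ln2/t½ = ln2/11 ≈ 0.063013 h⁻¹; fraction remaining f = e^(−kτ) = e^(−0.063013×6) ≈ 0.6852.
Each bolus raises the concentration by D/Vd = 1252/42 ≈ 29.810 mcg/mL.
Steady-state trough Cmin,ss = C₀·f/(1−f) ≈ 29.810 × 0.6852/0.3148 ≈ 64.885 mcg/mL.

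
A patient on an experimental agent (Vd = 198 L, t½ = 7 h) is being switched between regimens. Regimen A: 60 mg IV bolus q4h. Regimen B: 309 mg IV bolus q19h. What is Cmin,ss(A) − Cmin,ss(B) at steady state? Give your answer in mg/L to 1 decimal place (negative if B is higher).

0.3 mg/L

Regimen A: f = (1/2)^(4/7) ≈ 0.6730; Cmin,ss = (60/198)·f/(1−f) ≈ 0.624 mg/L.
Regimen B: f = (1/2)^(19/7) ≈ 0.1524; Cmin,ss = (309/198)·f/(1−f) ≈ 0.281 mg/L.
Difference ≈ 0.624 − 0.281 ≈ 0.343 mg/L.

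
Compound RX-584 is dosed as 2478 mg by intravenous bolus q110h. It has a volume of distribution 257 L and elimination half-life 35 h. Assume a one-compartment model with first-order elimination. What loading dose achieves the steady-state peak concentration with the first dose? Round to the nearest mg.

2794 mg

f = (1/2)^(110/35) ≈ 0.113215; accumulation ratio R = 1/(1−f) ≈ 1.12767.
Loading dose to hit Cmax,ss on first dose: D_load = D_maint·R ≈ 2478 × 1.12767 ≈ 2794.37 mg.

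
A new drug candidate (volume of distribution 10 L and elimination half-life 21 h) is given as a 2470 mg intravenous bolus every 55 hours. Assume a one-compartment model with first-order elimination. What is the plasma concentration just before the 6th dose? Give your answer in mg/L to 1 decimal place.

f = (1/2)^(τ/t½) = (1/2)^(55/21) ≈ 0.1628.
C₀ = D/Vd = 2470/10 ≈ 247.000 mg/L.
Before the 6th dose, 5 doses have been given. Superposition: Cmin = C₀·(f + f² + … + f^5).
≈ 247.000 × (0.1628 + 0.0265 + 0.0043 + 0.0007 + 0.0001) ≈ 247.000 × 0.1944 ≈ 48.017 mg/L.

48.0 mg/L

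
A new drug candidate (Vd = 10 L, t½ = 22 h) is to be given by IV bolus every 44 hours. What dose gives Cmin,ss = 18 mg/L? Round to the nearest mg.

τ/t½ = 44/22 ≈ 2, so f = (1/2)^(44/22) ≈ 0.250000.
Cmin,ss = (D/Vd)·f/(1−f), so D = Cmin,ss·Vd·(1−f)/f.
D = 18 × 10 × (1−f)/f ≈ 18 × 10 × 3.00000 ≈ 540.00 mg.

540 mg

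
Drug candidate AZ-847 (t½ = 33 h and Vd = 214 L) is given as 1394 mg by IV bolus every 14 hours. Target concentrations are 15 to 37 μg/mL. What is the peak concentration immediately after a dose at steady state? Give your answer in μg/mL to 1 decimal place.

Over one 14-h interval, 14/33 ≈ 0.42424 half-lives elapse, leaving f ≈ 0.7452 of each dose.
Accumulation ratio R = 1/(1 − f) ≈ 1/0.2548 ≈ 3.9246.
Each bolus raises the concentration by D/Vd = 1394/214 ≈ 6.514 μg/mL.
Cmax,ss = C₀/(1 − f) ≈ 6.514/0.2548 ≈ 25.565 μg/mL.
Peak 25.6 μg/mL vs MTC 37 μg/mL: below toxic threshold.

25.6 μg/mL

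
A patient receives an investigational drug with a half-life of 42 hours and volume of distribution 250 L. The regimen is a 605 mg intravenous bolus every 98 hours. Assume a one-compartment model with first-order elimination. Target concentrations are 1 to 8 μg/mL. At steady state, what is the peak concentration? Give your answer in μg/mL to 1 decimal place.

k = ln2/t½ = ln2/42 ≈ 0.016504 h⁻¹; fraction remaining f = e^(−kτ) = e^(−0.016504×98) ≈ 0.1984.
Accumulation ratio R = 1/(1 − f) ≈ 1/0.8016 ≈ 1.2475.
Single-dose peak C₀ = D/Vd = 605/250 ≈ 2.420 μg/mL.
Cmax,ss = C₀/(1 − f) ≈ 2.420/0.8016 ≈ 3.019 μg/mL.
Peak 3.0 μg/mL vs MTC 8 μg/mL: below toxic threshold.

3.0 μg/mL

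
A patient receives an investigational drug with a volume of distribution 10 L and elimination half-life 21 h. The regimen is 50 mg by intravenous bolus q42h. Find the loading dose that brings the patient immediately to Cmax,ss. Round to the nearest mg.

f = (1/2)^(42/21) ≈ 0.250000; accumulation ratio R = 1/(1−f) ≈ 1.33333.
Loading dose to hit Cmax,ss on first dose: D_load = D_maint·R ≈ 50 × 1.33333 ≈ 66.67 mg.

67 mg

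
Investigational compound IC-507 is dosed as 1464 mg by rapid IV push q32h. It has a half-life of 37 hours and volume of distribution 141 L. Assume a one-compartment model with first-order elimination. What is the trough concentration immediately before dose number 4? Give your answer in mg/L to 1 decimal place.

10.6 mg/L

f = (1/2)^(τ/t½) = (1/2)^(32/37) ≈ 0.5491.
C₀ = D/Vd = 1464/141 ≈ 10.383 mg/L.
Before the 4th dose, 3 doses have been given. Superposition: Cmin = C₀·(f + f² + … + f^3).
≈ 10.383 × (0.5491 + 0.3015 + 0.1656) ≈ 10.383 × 1.0162 ≈ 10.551 mg/L.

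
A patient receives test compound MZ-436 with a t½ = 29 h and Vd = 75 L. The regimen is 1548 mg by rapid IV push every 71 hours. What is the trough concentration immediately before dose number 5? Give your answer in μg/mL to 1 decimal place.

f = (1/2)^(τ/t½) = (1/2)^(71/29) ≈ 0.1832.
C₀ = D/Vd = 1548/75 ≈ 20.640 μg/mL.
Before the 5th dose, 4 doses have been given. Superposition: Cmin = C₀·(f + f² + … + f^4).
≈ 20.640 × (0.1832 + 0.0336 + 0.0061 + 0.0011) ≈ 20.640 × 0.2240 ≈ 4.623 μg/mL.

4.6 μg/mL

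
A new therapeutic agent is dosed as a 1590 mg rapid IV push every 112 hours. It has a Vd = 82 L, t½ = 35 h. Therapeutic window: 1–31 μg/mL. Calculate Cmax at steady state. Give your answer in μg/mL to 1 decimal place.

21.8 μg/mL

τ/t½ = 112/35 ≈ 3.2, so fraction remaining f = (1/2)^(112/35) ≈ 0.1088.
At steady state, accumulation factor R = 1/(1 − e^(−kτ)) ≈ 1.1221.
Single-dose peak C₀ = D/Vd = 1590/82 ≈ 19.390 μg/mL.
Steady-state peak Cmax,ss = C₀·R ≈ 19.390 × 1.1221 ≈ 21.758 μg/mL.
Peak 21.8 μg/mL vs MTC 31 μg/mL: below toxic threshold.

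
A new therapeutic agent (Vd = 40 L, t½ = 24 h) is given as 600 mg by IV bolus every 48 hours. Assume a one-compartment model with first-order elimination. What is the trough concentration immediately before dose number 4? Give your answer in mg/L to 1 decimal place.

f = (1/2)^(τ/t½) = (1/2)^(48/24) ≈ 0.2500.
C₀ = D/Vd = 600/40 ≈ 15.000 mg/L.
Before the 4th dose, 3 doses have been given. Superposition: Cmin = C₀·(f + f² + … + f^3).
≈ 15.000 × (0.2500 + 0.0625 + 0.0156) ≈ 15.000 × 0.3281 ≈ 4.921 mg/L.

4.9 mg/L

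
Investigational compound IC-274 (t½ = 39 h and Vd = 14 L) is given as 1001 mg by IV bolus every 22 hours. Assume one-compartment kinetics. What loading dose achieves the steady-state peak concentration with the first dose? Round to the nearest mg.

f = (1/2)^(22/39) ≈ 0.676376; accumulation ratio R = 1/(1−f) ≈ 3.09001.
Loading dose to hit Cmax,ss on first dose: D_load = D_maint·R ≈ 1001 × 3.09001 ≈ 3093.10 mg.

3093 mg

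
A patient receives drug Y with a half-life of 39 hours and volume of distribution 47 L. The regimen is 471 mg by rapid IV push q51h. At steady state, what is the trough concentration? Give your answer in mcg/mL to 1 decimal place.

Over one 51-h interval, 51/39 ≈ 1.3077 half-lives elapse, leaving f ≈ 0.4040 of each dose.
Each bolus raises the concentration by D/Vd = 471/47 ≈ 10.021 mcg/mL.
Steady-state trough Cmin,ss = C₀·f/(1−f) ≈ 10.021 × 0.4040/0.5960 ≈ 6.793 mcg/mL.

6.8 mcg/mL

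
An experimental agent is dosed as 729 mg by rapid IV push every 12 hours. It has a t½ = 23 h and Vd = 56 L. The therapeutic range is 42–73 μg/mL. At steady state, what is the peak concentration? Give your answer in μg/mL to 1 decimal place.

42.9 μg/mL

τ/t½ = 12/23 ≈ 0.52174, so fraction remaining f = (1/2)^(12/23) ≈ 0.6965.
At steady state, accumulation factor R = 1/(1 − e^(−kτ)) ≈ 3.2949.
Each bolus raises the concentration by D/Vd = 729/56 ≈ 13.018 μg/mL.
Steady-state peak Cmax,ss = C₀·R ≈ 13.018 × 3.2949 ≈ 42.893 μg/mL.
Peak 42.9 μg/mL vs MTC 73 μg/mL: below toxic threshold.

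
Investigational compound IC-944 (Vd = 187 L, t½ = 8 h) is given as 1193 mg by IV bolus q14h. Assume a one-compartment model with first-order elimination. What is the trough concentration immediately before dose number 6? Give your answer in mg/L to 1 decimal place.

f = (1/2)^(τ/t½) = (1/2)^(14/8) ≈ 0.2973.
C₀ = D/Vd = 1193/187 ≈ 6.380 mg/L.
Before the 6th dose, 5 doses have been given. Superposition: Cmin = C₀·(f + f² + … + f^5).
≈ 6.380 × (0.2973 + 0.0884 + 0.0263 + 0.0078 + 0.0023) ≈ 6.380 × 0.4221 ≈ 2.693 mg/L.

2.7 mg/L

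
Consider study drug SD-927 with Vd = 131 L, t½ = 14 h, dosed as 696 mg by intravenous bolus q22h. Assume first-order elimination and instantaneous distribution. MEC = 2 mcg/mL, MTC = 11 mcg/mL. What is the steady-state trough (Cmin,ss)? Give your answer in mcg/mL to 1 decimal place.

τ/t½ = 22/14 ≈ 1.5714, so fraction remaining f = (1/2)^(22/14) ≈ 0.3365.
Accumulation ratio R = 1/(1 − f) ≈ 1/0.6635 ≈ 1.5072.
Each bolus raises the concentration by D/Vd = 696/131 ≈ 5.313 mcg/mL.
Cmax,ss = C₀/(1 − f) ≈ 5.313/0.6635 ≈ 8.008 mcg/mL.
One interval later, Cmin,ss = Cmax,ss·e^(−kτ) ≈ 8.008 × 0.3365 ≈ 2.695 mcg/mL.
Trough 2.7 mcg/mL vs MEC 2 mcg/mL: adequate.

2.7 mcg/mL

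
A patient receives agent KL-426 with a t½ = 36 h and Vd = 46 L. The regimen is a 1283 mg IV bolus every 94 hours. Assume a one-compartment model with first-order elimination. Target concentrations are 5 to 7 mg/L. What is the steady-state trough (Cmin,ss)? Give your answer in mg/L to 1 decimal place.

5.5 mg/L

k = ln2/t½ = ln2/36 ≈ 0.019254 h⁻¹; fraction remaining f = e^(−kτ) = e^(−0.019254×94) ≈ 0.1637.
Accumulation ratio R = 1/(1 − f) ≈ 1/0.8363 ≈ 1.1957.
Each bolus raises the concentration by D/Vd = 1283/46 ≈ 27.891 mg/L.
Cmax,ss = C₀/(1 − f) ≈ 27.891/0.8363 ≈ 33.350 mg/L.
Steady-state trough Cmin,ss = Cmax,ss·f ≈ 33.350 × 0.1637 ≈ 5.459 mg/L.
Trough 5.5 mg/L vs MEC 5 mg/L: adequate.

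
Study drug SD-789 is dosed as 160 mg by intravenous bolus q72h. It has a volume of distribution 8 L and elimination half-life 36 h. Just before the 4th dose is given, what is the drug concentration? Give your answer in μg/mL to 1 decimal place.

f = (1/2)^(τ/t½) = (1/2)^(72/36) ≈ 0.2500.
C₀ = D/Vd = 160/8 ≈ 20.000 μg/mL.
Before the 4th dose, 3 doses have been given. Superposition: Cmin = C₀·(f + f² + … + f^3).
≈ 20.000 × (0.2500 + 0.0625 + 0.0156) ≈ 20.000 × 0.3281 ≈ 6.562 μg/mL.

6.6 μg/mL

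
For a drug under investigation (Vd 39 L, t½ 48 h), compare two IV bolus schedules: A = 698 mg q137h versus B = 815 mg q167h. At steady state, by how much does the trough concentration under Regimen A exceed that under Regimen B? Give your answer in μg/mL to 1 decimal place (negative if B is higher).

0.8 μg/mL

Regimen A: f = (1/2)^(137/48) ≈ 0.1383; Cmin,ss = (698/39)·f/(1−f) ≈ 2.872 μg/mL.
Regimen B: f = (1/2)^(167/48) ≈ 0.0897; Cmin,ss = (815/39)·f/(1−f) ≈ 2.059 μg/mL.
Difference ≈ 2.872 − 2.059 ≈ 0.813 μg/mL.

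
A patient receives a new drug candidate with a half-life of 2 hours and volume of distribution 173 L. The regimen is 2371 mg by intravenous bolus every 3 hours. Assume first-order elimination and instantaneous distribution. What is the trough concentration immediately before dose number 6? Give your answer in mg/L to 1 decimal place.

7.5 mg/L

f = (1/2)^(τ/t½) = (1/2)^(3/2) ≈ 0.3536.
C₀ = D/Vd = 2371/173 ≈ 13.705 mg/L.
Before the 6th dose, 5 doses have been given. Superposition: Cmin = C₀·(f + f² + … + f^5).
≈ 13.705 × (0.3536 + 0.1250 + 0.0442 + 0.0156 + 0.0055) ≈ 13.705 × 0.5439 ≈ 7.454 mg/L.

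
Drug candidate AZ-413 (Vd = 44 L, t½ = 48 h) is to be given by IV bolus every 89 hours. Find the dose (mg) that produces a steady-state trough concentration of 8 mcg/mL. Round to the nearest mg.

τ/t½ = 89/48 ≈ 1.8542, so f = (1/2)^(89/48) ≈ 0.276592.
Cmin,ss = (D/Vd)·f/(1−f), so D = Cmin,ss·Vd·(1−f)/f.
D = 8 × 44 × (1−f)/f ≈ 8 × 44 × 2.61543 ≈ 920.63 mg.

921 mg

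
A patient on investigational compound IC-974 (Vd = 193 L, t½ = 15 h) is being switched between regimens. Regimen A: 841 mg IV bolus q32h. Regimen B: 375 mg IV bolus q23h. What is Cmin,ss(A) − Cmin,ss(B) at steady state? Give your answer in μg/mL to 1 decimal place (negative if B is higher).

0.3 μg/mL

Regimen A: f = (1/2)^(32/15) ≈ 0.2279; Cmin,ss = (841/193)·f/(1−f) ≈ 1.286 μg/mL.
Regimen B: f = (1/2)^(23/15) ≈ 0.3455; Cmin,ss = (375/193)·f/(1−f) ≈ 1.026 μg/mL.
Difference ≈ 1.286 − 1.026 ≈ 0.260 μg/mL.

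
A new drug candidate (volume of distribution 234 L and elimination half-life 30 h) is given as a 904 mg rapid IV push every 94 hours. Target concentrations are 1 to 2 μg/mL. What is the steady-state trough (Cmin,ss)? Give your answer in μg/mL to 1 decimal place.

0.5 μg/mL

τ/t½ = 94/30 ≈ 3.1333, so fraction remaining f = (1/2)^(94/30) ≈ 0.1140.
At steady state, accumulation factor R = 1/(1 − e^(−kτ)) ≈ 1.1287.
Single-dose peak C₀ = D/Vd = 904/234 ≈ 3.863 μg/mL.
Steady-state peak Cmax,ss = C₀·R ≈ 3.863 × 1.1287 ≈ 4.360 μg/mL.
One interval later, Cmin,ss = Cmax,ss·e^(−kτ) ≈ 4.360 × 0.1140 ≈ 0.497 μg/mL.
Trough 0.5 μg/mL vs MEC 1 μg/mL: subtherapeutic.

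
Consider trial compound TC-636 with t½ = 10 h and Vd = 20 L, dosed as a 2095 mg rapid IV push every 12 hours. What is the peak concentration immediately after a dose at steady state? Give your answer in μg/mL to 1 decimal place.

Over one 12-h interval, 12/10 ≈ 1.2 half-lives elapse, leaving f ≈ 0.4353 of each dose.
At steady state, accumulation factor R = 1/(1 − e^(−kτ)) ≈ 1.7709.
Single-dose peak C₀ = D/Vd = 2095/20 ≈ 104.750 μg/mL.
Steady-state peak Cmax,ss = C₀·R ≈ 104.750 × 1.7709 ≈ 185.502 μg/mL.

185.5 μg/mL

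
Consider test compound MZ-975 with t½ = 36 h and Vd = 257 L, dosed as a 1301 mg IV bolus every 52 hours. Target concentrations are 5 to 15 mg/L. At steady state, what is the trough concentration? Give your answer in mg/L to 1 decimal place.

2.9 mg/L

Over one 52-h interval, 52/36 ≈ 1.4444 half-lives elapse, leaving f ≈ 0.3674 of each dose.
Each bolus raises the concentration by D/Vd = 1301/257 ≈ 5.062 mg/L.
Steady-state trough Cmin,ss = C₀·f/(1−f) ≈ 5.062 × 0.3674/0.6326 ≈ 2.940 mg/L.
Trough 2.9 mg/L vs MEC 5 mg/L: subtherapeutic.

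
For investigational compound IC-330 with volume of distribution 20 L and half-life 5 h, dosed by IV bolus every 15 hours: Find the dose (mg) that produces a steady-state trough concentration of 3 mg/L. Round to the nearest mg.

τ/t½ = 15/5 ≈ 3, so f = (1/2)^(15/5) ≈ 0.125000.
Cmin,ss = (D/Vd)·f/(1−f), so D = Cmin,ss·Vd·(1−f)/f.
D = 3 × 20 × (1−f)/f ≈ 3 × 20 × 7.00000 ≈ 420.00 mg.

420 mg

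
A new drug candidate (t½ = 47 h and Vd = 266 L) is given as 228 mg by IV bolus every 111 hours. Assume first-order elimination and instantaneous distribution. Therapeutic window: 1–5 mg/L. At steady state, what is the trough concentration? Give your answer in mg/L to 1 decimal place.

τ/t½ = 111/47 ≈ 2.3617, so fraction remaining f = (1/2)^(111/47) ≈ 0.1946.
Each bolus raises the concentration by D/Vd = 228/266 ≈ 0.857 mg/L.
Steady-state trough Cmin,ss = C₀·f/(1−f) ≈ 0.857 × 0.1946/0.8054 ≈ 0.207 mg/L.
Trough 0.2 mg/L vs MEC 1 mg/L: subtherapeutic.

0.2 mg/L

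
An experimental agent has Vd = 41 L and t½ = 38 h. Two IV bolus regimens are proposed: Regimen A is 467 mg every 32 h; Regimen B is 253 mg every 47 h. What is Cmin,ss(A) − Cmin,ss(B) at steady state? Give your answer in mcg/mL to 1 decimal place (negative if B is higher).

Regimen A: f = (1/2)^(32/38) ≈ 0.5578; Cmin,ss = (467/41)·f/(1−f) ≈ 14.368 mcg/mL.
Regimen B: f = (1/2)^(47/38) ≈ 0.4243; Cmin,ss = (253/41)·f/(1−f) ≈ 4.548 mcg/mL.
Difference ≈ 14.368 − 4.548 ≈ 9.820 mcg/mL.

9.8 mcg/mL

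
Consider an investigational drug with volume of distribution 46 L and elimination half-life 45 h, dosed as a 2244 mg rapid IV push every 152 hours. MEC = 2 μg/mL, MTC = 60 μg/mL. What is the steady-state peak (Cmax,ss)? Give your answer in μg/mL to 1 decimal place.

k = ln2/t½ = ln2/45 ≈ 0.015403 h⁻¹; fraction remaining f = e^(−kτ) = e^(−0.015403×152) ≈ 0.0962.
At steady state, accumulation factor R = 1/(1 − e^(−kτ)) ≈ 1.1064.
Single-dose peak C₀ = D/Vd = 2244/46 ≈ 48.783 μg/mL.
Steady-state peak Cmax,ss = C₀·R ≈ 48.783 × 1.1064 ≈ 53.974 μg/mL.
Peak 54.0 μg/mL vs MTC 60 μg/mL: below toxic threshold.

54.0 μg/mL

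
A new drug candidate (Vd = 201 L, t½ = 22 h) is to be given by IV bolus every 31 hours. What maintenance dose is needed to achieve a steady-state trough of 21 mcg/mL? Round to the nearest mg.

6989 mg

τ/t½ = 31/22 ≈ 1.4091, so f = (1/2)^(31/22) ≈ 0.376549.
Cmin,ss = (D/Vd)·f/(1−f), so D = Cmin,ss·Vd·(1−f)/f.
D = 21 × 201 × (1−f)/f ≈ 21 × 201 × 1.65570 ≈ 6988.71 mg.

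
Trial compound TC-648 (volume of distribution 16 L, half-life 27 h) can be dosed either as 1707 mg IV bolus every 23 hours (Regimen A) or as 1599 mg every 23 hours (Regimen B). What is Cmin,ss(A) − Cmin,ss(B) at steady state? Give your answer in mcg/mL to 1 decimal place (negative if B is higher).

Regimen A: f = (1/2)^(23/27) ≈ 0.5541; Cmin,ss = (1707/16)·f/(1−f) ≈ 132.576 mcg/mL.
Regimen B: f = (1/2)^(23/27) ≈ 0.5541; Cmin,ss = (1599/16)·f/(1−f) ≈ 124.188 mcg/mL.
Difference ≈ 132.576 − 124.188 ≈ 8.388 mcg/mL.

8.4 mcg/mL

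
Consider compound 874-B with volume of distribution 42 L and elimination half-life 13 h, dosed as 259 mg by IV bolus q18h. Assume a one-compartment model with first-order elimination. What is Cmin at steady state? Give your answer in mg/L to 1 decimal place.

k = ln2/t½ = ln2/13 ≈ 0.053319 h⁻¹; fraction remaining f = e^(−kτ) = e^(−0.053319×18) ≈ 0.3830.
Single-dose peak C₀ = D/Vd = 259/42 ≈ 6.167 mg/L.
Steady-state trough Cmin,ss = C₀·f/(1−f) ≈ 6.167 × 0.3830/0.6170 ≈ 3.828 mg/L.

3.8 mg/L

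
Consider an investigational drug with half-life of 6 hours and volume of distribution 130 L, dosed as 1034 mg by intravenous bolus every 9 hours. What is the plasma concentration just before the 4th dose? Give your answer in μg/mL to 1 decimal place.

4.2 μg/mL

f = (1/2)^(τ/t½) = (1/2)^(9/6) ≈ 0.3536.
C₀ = D/Vd = 1034/130 ≈ 7.954 μg/mL.
Before the 4th dose, 3 doses have been given. Superposition: Cmin = C₀·(f + f² + … + f^3).
≈ 7.954 × (0.3536 + 0.1250 + 0.0442) ≈ 7.954 × 0.5228 ≈ 4.158 μg/mL.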